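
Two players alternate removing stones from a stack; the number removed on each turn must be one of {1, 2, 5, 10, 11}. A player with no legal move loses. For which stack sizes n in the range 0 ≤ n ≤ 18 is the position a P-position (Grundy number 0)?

G(0) = 0
G(1) = mex{0} = 1
G(2) = mex{1,0} = 2
G(3) = mex{2,1} = 0
G(4) = mex{0,2} = 1
G(5) = mex{1,0,0} = 2
G(6) = mex{2,1,1} = 0
G(7) = mex{0,2,2} = 1
G(8) = mex{1,0,0} = 2
G(9) = mex{2,1,1} = 0
G(10) = mex{0,2,2,0} = 1
G(11) = mex{1,0,0,1,0} = 2
G(12) = mex{2,1,1,2,1} = 0
G(13) = mex{0,2,2,0,2} = 1
G(14) = mex{1,0,0,1,0} = 2
G(15) = mex{2,1,1,2,1} = 0
G(16) = mex{0,2,2,0,2} = 1
G(17) = mex{1,0,0,1,0} = 2
G(18) = mex{2,1,1,2,1} = 0
P-positions are exactly the n with G(n) = 0.

0, 3, 6, 9, 12, 15, 18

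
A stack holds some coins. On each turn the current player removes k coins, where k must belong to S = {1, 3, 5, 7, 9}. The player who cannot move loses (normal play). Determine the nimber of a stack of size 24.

0

n :  0  1  2  3  4  5  6  7  8  9 10 11 12 13 14 15 16 17 18 19 20 21 22 23 24
G :  0  1  0  1  0  1  0  1  0  1  0  1  0  1  0  1  0  1  0  1  0  1  0  1  0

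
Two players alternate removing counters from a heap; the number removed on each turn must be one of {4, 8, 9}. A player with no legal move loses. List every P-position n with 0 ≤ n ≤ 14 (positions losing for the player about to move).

0, 1, 2, 3, 13, 14

n :  0  1  2  3  4  5  6  7  8  9 10 11 12 13 14
G :  0  0  0  0  1  1  1  1  2  2  2  2  3  0  0
P-positions are exactly the n with G(n) = 0.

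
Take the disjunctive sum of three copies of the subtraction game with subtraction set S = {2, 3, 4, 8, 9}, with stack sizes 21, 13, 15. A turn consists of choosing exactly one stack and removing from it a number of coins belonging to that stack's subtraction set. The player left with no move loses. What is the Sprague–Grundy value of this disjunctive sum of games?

All stacks use S = {2, 3, 4, 8, 9}:
n :  0  1  2  3  4  5  6  7  8  9 10 11 12 13 14 15 16 17 18 19 20 21
G :  0  0  1  1  2  2  0  0  1  1  2  2  0  0  1  1  2  2  0  0  1  1
Stack A: G(21) = 1.
Stack B: G(13) = 0.
Stack C: G(15) = 1.
Combined Grundy value = 1 ⊕ 0 ⊕ 1 = 0.

0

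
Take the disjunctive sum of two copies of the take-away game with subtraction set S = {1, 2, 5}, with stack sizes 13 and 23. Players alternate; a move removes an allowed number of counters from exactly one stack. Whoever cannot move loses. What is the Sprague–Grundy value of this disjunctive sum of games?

All stacks use S = {1, 2, 5}:
G(0) = 0
G(1) = mex{0} = 1
G(2) = mex{1,0} = 2
G(3) = mex{2,1} = 0
G(4) = mex{0,2} = 1
G(5) = mex{1,0,0} = 2
G(6) = mex{2,1,1} = 0
G(7) = mex{0,2,2} = 1
G(8) = mex{1,0,0} = 2
G(9) = mex{2,1,1} = 0
G(10) = mex{0,2,2} = 1
G(11) = mex{1,0,0} = 2
G(12) = mex{2,1,1} = 0
G(13) = mex{0,2,2} = 1
G(14) = mex{1,0,0} = 2
G(15) = mex{2,1,1} = 0
G(16) = mex{0,2,2} = 1
G(17) = mex{1,0,0} = 2
G(18) = mex{2,1,1} = 0
G(19) = mex{0,2,2} = 1
G(20) = mex{1,0,0} = 2
G(21) = mex{2,1,1} = 0
G(22) = mex{0,2,2} = 1
G(23) = mex{1,0,0} = 2
Stack A: G(13) = 1.
Stack B: G(23) = 2.
Combined Grundy value = 1 ⊕ 2 = 3.

3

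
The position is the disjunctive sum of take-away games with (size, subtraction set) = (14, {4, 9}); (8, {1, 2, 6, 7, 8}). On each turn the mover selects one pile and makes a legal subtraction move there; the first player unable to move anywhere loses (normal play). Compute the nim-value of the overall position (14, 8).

5

Pile A, S = {4, 9}:
G(0) = 0
G(1) = mex{} = 0
G(2) = mex{} = 0
G(3) = mex{} = 0
G(4) = mex{0} = 1
G(5) = mex{0} = 1
G(6) = mex{0} = 1
G(7) = mex{0} = 1
G(8) = mex{1} = 0
G(9) = mex{1,0} = 2
G(10) = mex{1,0} = 2
G(11) = mex{1,0} = 2
G(12) = mex{0,0} = 1
G(13) = mex{2,1} = 0
G(14) = mex{2,1} = 0
G_A(14) = 0.
Pile B, S = {1, 2, 6, 7, 8}:
G(0) = 0
G(1) = mex{0} = 1
G(2) = mex{1,0} = 2
G(3) = mex{2,1} = 0
G(4) = mex{0,2} = 1
G(5) = mex{1,0} = 2
G(6) = mex{2,1,0} = 3
G(7) = mex{3,2,1,0} = 4
G(8) = mex{4,3,2,1,0} = 5
G_B(8) = 5.
Combined Grundy value = 0 ⊕ 5 = 5.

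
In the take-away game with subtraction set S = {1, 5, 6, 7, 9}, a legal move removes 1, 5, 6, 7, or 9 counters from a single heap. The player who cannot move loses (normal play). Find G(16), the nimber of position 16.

G(0) = 0
G(1) = mex{0} = 1
G(2) = mex{1} = 0
G(3) = mex{0} = 1
G(4) = mex{1} = 0
G(5) = mex{0,0} = 1
G(6) = mex{1,1,0} = 2
G(7) = mex{2,0,1,0} = 3
G(8) = mex{3,1,0,1} = 2
G(9) = mex{2,0,1,0,0} = 3
G(10) = mex{3,1,0,1,1} = 2
G(11) = mex{2,2,1,0,0} = 3
G(12) = mex{3,3,2,1,1} = 0
G(13) = mex{0,2,3,2,0} = 1
G(14) = mex{1,3,2,3,1} = 0
G(15) = mex{0,2,3,2,2} = 1
G(16) = mex{1,3,2,3,3} = 0

0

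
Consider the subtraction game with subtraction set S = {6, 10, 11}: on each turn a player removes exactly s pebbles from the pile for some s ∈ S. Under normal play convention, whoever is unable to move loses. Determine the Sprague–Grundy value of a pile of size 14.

2

n :  0  1  2  3  4  5  6  7  8  9 10 11 12 13 14
G :  0  0  0  0  0  0  1  1  1  1  1  1  2  2  2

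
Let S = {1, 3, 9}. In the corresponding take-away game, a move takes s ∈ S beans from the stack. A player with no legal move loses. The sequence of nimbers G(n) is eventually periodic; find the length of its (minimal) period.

2

n :  0  1  2  3  4  5  6  7  8  9 10 11 12 13 14
G :  0  1  0  1  0  1  0  1  0  1  0  1  0  1  0
G(n+2) = G(n) holds for n = 0,…,8 (a full window of length max(S) = 9), so the sequence is purely periodic with period 2.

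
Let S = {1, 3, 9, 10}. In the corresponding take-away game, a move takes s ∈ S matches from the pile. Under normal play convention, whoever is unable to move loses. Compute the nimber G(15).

3

G(0) = 0
G(1) = mex{0} = 1
G(2) = mex{1} = 0
G(3) = mex{0,0} = 1
G(4) = mex{1,1} = 0
G(5) = mex{0,0} = 1
G(6) = mex{1,1} = 0
G(7) = mex{0,0} = 1
G(8) = mex{1,1} = 0
G(9) = mex{0,0,0} = 1
G(10) = mex{1,1,1,0} = 2
G(11) = mex{2,0,0,1} = 3
G(12) = mex{3,1,1,0} = 2
G(13) = mex{2,2,0,1} = 3
G(14) = mex{3,3,1,0} = 2
G(15) = mex{2,2,0,1} = 3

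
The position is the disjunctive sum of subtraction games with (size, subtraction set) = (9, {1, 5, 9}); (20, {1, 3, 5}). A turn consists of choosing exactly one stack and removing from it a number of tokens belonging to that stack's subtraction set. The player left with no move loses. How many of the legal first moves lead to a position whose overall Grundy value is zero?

Stack A, S = {1, 5, 9}:
G(0) = 0
G(1) = mex{0} = 1
G(2) = mex{1} = 0
G(3) = mex{0} = 1
G(4) = mex{1} = 0
G(5) = mex{0,0} = 1
G(6) = mex{1,1} = 0
G(7) = mex{0,0} = 1
G(8) = mex{1,1} = 0
G(9) = mex{0,0,0} = 1
G_A(9) = 1.
Stack B, S = {1, 3, 5}:
n :  0  1  2  3  4  5  6  7  8  9 10 11 12 13 14 15 16 17 18 19 20
G :  0  1  0  1  0  1  0  1  0  1  0  1  0  1  0  1  0  1  0  1  0
G_B(20) = 0.
Combined Grundy value = 1 ⊕ 0 = 1.
A winning move leaves total XOR = 0, i.e. changes one component's Grundy value g to g ⊕ X where X is the current total.
Stack A: need g' = 1⊕1 = 0. Options: 9−1→G=0, 9−5→G=0, 9−9→G=0. Hits: 3.
Stack B: need g' = 0⊕1 = 1. Options: 20−1→G=1, 20−3→G=1, 20−5→G=1. Hits: 3.

6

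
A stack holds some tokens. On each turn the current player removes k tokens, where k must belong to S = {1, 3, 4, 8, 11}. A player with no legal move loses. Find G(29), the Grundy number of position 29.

1

G(0) = 0
G(1) = mex{0} = 1
G(2) = mex{1} = 0
G(3) = mex{0,0} = 1
G(4) = mex{1,1,0} = 2
G(5) = mex{2,0,1} = 3
G(6) = mex{3,1,0} = 2
G(7) = mex{2,2,1} = 0
G(8) = mex{0,3,2,0} = 1
G(9) = mex{1,2,3,1} = 0
G(10) = mex{0,0,2,0} = 1
G(11) = mex{1,1,0,1,0} = 2
G(12) = mex{2,0,1,2,1} = 3
G(13) = mex{3,1,0,3,0} = 2
G(14) = mex{2,2,1,2,1} = 0
G(15) = mex{0,3,2,0,2} = 1
G(16) = mex{1,2,3,1,3} = 0
G(17) = mex{0,0,2,0,2} = 1
G(18) = mex{1,1,0,1,0} = 2
G(19) = mex{2,0,1,2,1} = 3
G(20) = mex{3,1,0,3,0} = 2
G(21) = mex{2,2,1,2,1} = 0
G(22) = mex{0,3,2,0,2} = 1
G(23) = mex{1,2,3,1,3} = 0
G(24) = mex{0,0,2,0,2} = 1
G(25) = mex{1,1,0,1,0} = 2
G(26) = mex{2,0,1,2,1} = 3
G(27) = mex{3,1,0,3,0} = 2
G(28) = mex{2,2,1,2,1} = 0
G(29) = mex{0,3,2,0,2} = 1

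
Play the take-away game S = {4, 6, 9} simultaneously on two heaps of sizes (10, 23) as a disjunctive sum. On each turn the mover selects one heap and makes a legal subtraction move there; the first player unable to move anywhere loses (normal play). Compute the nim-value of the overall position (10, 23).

All heaps use S = {4, 6, 9}:
G(0) = 0
G(1) = mex{} = 0
G(2) = mex{} = 0
G(3) = mex{} = 0
G(4) = mex{0} = 1
G(5) = mex{0} = 1
G(6) = mex{0,0} = 1
G(7) = mex{0,0} = 1
G(8) = mex{1,0} = 2
G(9) = mex{1,0,0} = 2
G(10) = mex{1,1,0} = 2
G(11) = mex{1,1,0} = 2
G(12) = mex{2,1,0} = 3
G(13) = mex{2,1,1} = 0
G(14) = mex{2,2,1} = 0
G(15) = mex{2,2,1} = 0
G(16) = mex{3,2,1} = 0
G(17) = mex{0,2,2} = 1
G(18) = mex{0,3,2} = 1
G(19) = mex{0,0,2} = 1
G(20) = mex{0,0,2} = 1
G(21) = mex{1,0,3} = 2
G(22) = mex{1,0,0} = 2
G(23) = mex{1,1,0} = 2
Heap A: G(10) = 2.
Heap B: G(23) = 2.
Combined Grundy value = 2 ⊕ 2 = 0.

0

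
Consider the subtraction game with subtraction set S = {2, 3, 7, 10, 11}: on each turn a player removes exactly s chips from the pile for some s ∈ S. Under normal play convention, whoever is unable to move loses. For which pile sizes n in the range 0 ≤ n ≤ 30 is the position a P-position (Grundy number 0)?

G(0) = 0
G(1) = mex{} = 0
G(2) = mex{0} = 1
G(3) = mex{0,0} = 1
G(4) = mex{1,0} = 2
G(5) = mex{1,1} = 0
G(6) = mex{2,1} = 0
G(7) = mex{0,2,0} = 1
G(8) = mex{0,0,0} = 1
G(9) = mex{1,0,1} = 2
G(10) = mex{1,1,1,0} = 2
G(11) = mex{2,1,2,0,0} = 3
G(12) = mex{2,2,0,1,0} = 3
G(13) = mex{3,2,0,1,1} = 4
G(14) = mex{3,3,1,2,1} = 0
G(15) = mex{4,3,1,0,2} = 5
G(16) = mex{0,4,2,0,0} = 1
G(17) = mex{5,0,2,1,0} = 3
G(18) = mex{1,5,3,1,1} = 0
G(19) = mex{3,1,3,2,1} = 0
G(20) = mex{0,3,4,2,2} = 1
G(21) = mex{0,0,0,3,2} = 1
G(22) = mex{1,0,5,3,3} = 2
G(23) = mex{1,1,1,4,3} = 0
G(24) = mex{2,1,3,0,4} = 5
G(25) = mex{0,2,0,5,0} = 1
G(26) = mex{5,0,0,1,5} = 2
G(27) = mex{1,5,1,3,1} = 0
G(28) = mex{2,1,1,0,3} = 4
G(29) = mex{0,2,2,0,0} = 1
G(30) = mex{4,0,0,1,0} = 2
P-positions are exactly the n with G(n) = 0.

0, 1, 5, 6, 14, 18, 19, 23, 27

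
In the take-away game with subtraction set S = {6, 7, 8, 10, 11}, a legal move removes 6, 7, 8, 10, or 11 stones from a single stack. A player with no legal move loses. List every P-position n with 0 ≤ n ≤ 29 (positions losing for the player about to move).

0, 1, 2, 3, 4, 5, 17, 18, 19, 20, 21, 22

G(0) = 0
G(1) = mex{} = 0
G(2) = mex{} = 0
G(3) = mex{} = 0
G(4) = mex{} = 0
G(5) = mex{} = 0
G(6) = mex{0} = 1
G(7) = mex{0,0} = 1
G(8) = mex{0,0,0} = 1
G(9) = mex{0,0,0} = 1
G(10) = mex{0,0,0,0} = 1
G(11) = mex{0,0,0,0,0} = 1
G(12) = mex{1,0,0,0,0} = 2
G(13) = mex{1,1,0,0,0} = 2
G(14) = mex{1,1,1,0,0} = 2
G(15) = mex{1,1,1,0,0} = 2
G(16) = mex{1,1,1,1,0} = 2
G(17) = mex{1,1,1,1,1} = 0
G(18) = mex{2,1,1,1,1} = 0
G(19) = mex{2,2,1,1,1} = 0
G(20) = mex{2,2,2,1,1} = 0
G(21) = mex{2,2,2,1,1} = 0
G(22) = mex{2,2,2,2,1} = 0
G(23) = mex{0,2,2,2,2} = 1
G(24) = mex{0,0,2,2,2} = 1
G(25) = mex{0,0,0,2,2} = 1
G(26) = mex{0,0,0,2,2} = 1
G(27) = mex{0,0,0,0,2} = 1
G(28) = mex{0,0,0,0,0} = 1
G(29) = mex{1,0,0,0,0} = 2
P-positions are exactly the n with G(n) = 0.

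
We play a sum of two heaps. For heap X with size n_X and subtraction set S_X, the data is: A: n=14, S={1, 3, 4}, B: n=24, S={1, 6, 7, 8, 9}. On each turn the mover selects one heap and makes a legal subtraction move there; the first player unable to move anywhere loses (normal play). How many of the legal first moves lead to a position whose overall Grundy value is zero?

Heap A, S = {1, 3, 4}:
n :  0  1  2  3  4  5  6  7  8  9 10 11 12 13 14
G :  0  1  0  1  2  3  2  0  1  0  1  2  3  2  0
G_A(14) = 0.
Heap B, S = {1, 6, 7, 8, 9}:
G(0) = 0
G(1) = mex{0} = 1
G(2) = mex{1} = 0
G(3) = mex{0} = 1
G(4) = mex{1} = 0
G(5) = mex{0} = 1
G(6) = mex{1,0} = 2
G(7) = mex{2,1,0} = 3
G(8) = mex{3,0,1,0} = 2
G(9) = mex{2,1,0,1,0} = 3
G(10) = mex{3,0,1,0,1} = 2
G(11) = mex{2,1,0,1,0} = 3
G(12) = mex{3,2,1,0,1} = 4
G(13) = mex{4,3,2,1,0} = 5
G(14) = mex{5,2,3,2,1} = 0
G(15) = mex{0,3,2,3,2} = 1
G(16) = mex{1,2,3,2,3} = 0
G(17) = mex{0,3,2,3,2} = 1
G(18) = mex{1,4,3,2,3} = 0
G(19) = mex{0,5,4,3,2} = 1
G(20) = mex{1,0,5,4,3} = 2
G(21) = mex{2,1,0,5,4} = 3
G(22) = mex{3,0,1,0,5} = 2
G(23) = mex{2,1,0,1,0} = 3
G(24) = mex{3,0,1,0,1} = 2
G_B(24) = 2.
Combined Grundy value = 0 ⊕ 2 = 2.
A winning move leaves total XOR = 0, i.e. changes one component's Grundy value g to g ⊕ X where X is the current total.
Heap A: need g' = 0⊕2 = 2. Options: 14−1→G=2, 14−3→G=2, 14−4→G=1. Hits: 2.
Heap B: need g' = 2⊕2 = 0. Options: 24−1→G=3, 24−6→G=0, 24−7→G=1, 24−8→G=0, 24−9→G=1. Hits: 2.

4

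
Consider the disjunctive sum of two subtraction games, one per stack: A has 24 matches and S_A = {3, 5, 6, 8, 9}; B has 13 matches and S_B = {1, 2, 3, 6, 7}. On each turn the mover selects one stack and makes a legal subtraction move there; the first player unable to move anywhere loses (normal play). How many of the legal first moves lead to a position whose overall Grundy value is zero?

Stack A, S = {3, 5, 6, 8, 9}:
n :  0  1  2  3  4  5  6  7  8  9 10 11 12 13 14 15 16 17 18 19 20 21 22 23 24
G :  0  0  0  1  1  1  2  2  2  3  3  3  0  0  0  1  1  1  2  2  2  3  3  3  0
G_A(24) = 0.
Stack B, S = {1, 2, 3, 6, 7}:
n :  0  1  2  3  4  5  6  7  8  9 10 11 12 13
G :  0  1  2  3  0  1  2  3  0  1  2  3  0  1
G_B(13) = 1.
Combined Grundy value = 0 ⊕ 1 = 1.
A winning move leaves total XOR = 0, i.e. changes one component's Grundy value g to g ⊕ X where X is the current total.
Stack A: need g' = 0⊕1 = 1. Options: 24−3→G=3, 24−5→G=2, 24−6→G=2, 24−8→G=1, 24−9→G=1. Hits: 2.
Stack B: need g' = 1⊕1 = 0. Options: 13−1→G=0, 13−2→G=3, 13−3→G=2, 13−6→G=3, 13−7→G=2. Hits: 1.

3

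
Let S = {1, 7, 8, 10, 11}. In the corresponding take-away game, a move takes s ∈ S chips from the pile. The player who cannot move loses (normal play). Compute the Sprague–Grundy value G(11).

3

G(0) = 0
G(1) = mex{0} = 1
G(2) = mex{1} = 0
G(3) = mex{0} = 1
G(4) = mex{1} = 0
G(5) = mex{0} = 1
G(6) = mex{1} = 0
G(7) = mex{0,0} = 1
G(8) = mex{1,1,0} = 2
G(9) = mex{2,0,1} = 3
G(10) = mex{3,1,0,0} = 2
G(11) = mex{2,0,1,1,0} = 3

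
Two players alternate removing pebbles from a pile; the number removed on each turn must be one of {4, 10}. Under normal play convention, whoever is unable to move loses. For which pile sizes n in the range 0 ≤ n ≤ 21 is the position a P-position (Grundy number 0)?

0, 1, 2, 3, 8, 9, 14, 15, 16, 17

G(0) = 0
G(1) = mex{} = 0
G(2) = mex{} = 0
G(3) = mex{} = 0
G(4) = mex{0} = 1
G(5) = mex{0} = 1
G(6) = mex{0} = 1
G(7) = mex{0} = 1
G(8) = mex{1} = 0
G(9) = mex{1} = 0
G(10) = mex{1,0} = 2
G(11) = mex{1,0} = 2
G(12) = mex{0,0} = 1
G(13) = mex{0,0} = 1
G(14) = mex{2,1} = 0
G(15) = mex{2,1} = 0
G(16) = mex{1,1} = 0
G(17) = mex{1,1} = 0
G(18) = mex{0,0} = 1
G(19) = mex{0,0} = 1
G(20) = mex{0,2} = 1
G(21) = mex{0,2} = 1
P-positions are exactly the n with G(n) = 0.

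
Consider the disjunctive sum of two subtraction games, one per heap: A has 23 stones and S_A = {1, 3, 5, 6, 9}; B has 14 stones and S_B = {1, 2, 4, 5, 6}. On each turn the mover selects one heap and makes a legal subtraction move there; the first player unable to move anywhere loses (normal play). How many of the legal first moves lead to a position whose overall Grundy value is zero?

2

Heap A, S = {1, 3, 5, 6, 9}:
n :  0  1  2  3  4  5  6  7  8  9 10 11 12 13 14 15 16 17 18 19 20 21 22 23
G :  0  1  0  1  0  1  2  3  2  3  2  3  0  1  0  1  0  1  2  3  2  3  2  3
G_A(23) = 3.
Heap B, S = {1, 2, 4, 5, 6}:
n :  0  1  2  3  4  5  6  7  8  9 10 11 12 13 14
G :  0  1  2  0  1  2  3  4  5  3  0  1  2  0  1
G_B(14) = 1.
Combined Grundy value = 3 ⊕ 1 = 2.
A winning move leaves total XOR = 0, i.e. changes one component's Grundy value g to g ⊕ X where X is the current total.
Heap A: need g' = 3⊕2 = 1. Options: 23−1→G=2, 23−3→G=2, 23−5→G=2, 23−6→G=1, 23−9→G=0. Hits: 1.
Heap B: need g' = 1⊕2 = 3. Options: 14−1→G=0, 14−2→G=2, 14−4→G=0, 14−5→G=3, 14−6→G=5. Hits: 1.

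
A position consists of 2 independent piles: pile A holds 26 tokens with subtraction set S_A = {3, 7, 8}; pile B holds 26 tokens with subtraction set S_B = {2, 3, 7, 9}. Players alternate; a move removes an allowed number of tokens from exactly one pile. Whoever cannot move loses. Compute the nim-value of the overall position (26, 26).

Pile A, S = {3, 7, 8}:
n :  0  1  2  3  4  5  6  7  8  9 10 11 12 13 14 15 16 17 18 19 20 21 22 23 24 25 26
G :  0  0  0  1  1  1  0  2  2  1  3  0  0  2  1  1  0  0  2  1  1  0  0  2  1  1  0
G_A(26) = 0.
Pile B, S = {2, 3, 7, 9}:
n :  0  1  2  3  4  5  6  7  8  9 10 11 12 13 14 15 16 17 18 19 20 21 22 23 24 25 26
G :  0  0  1  1  2  0  0  1  1  2  2  0  3  1  2  2  0  0  1  1  2  0  0  1  1  2  2
G_B(26) = 2.
Combined Grundy value = 0 ⊕ 2 = 2.

2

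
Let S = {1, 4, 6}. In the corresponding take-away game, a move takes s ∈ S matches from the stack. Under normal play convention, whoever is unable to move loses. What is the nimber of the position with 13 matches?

G(0) = 0
G(1) = mex{0} = 1
G(2) = mex{1} = 0
G(3) = mex{0} = 1
G(4) = mex{1,0} = 2
G(5) = mex{2,1} = 0
G(6) = mex{0,0,0} = 1
G(7) = mex{1,1,1} = 0
G(8) = mex{0,2,0} = 1
G(9) = mex{1,0,1} = 2
G(10) = mex{2,1,2} = 0
G(11) = mex{0,0,0} = 1
G(12) = mex{1,1,1} = 0
G(13) = mex{0,2,0} = 1

1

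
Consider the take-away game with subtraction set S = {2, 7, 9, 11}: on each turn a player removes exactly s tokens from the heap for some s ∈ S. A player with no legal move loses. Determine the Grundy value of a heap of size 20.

G(0) = 0
G(1) = mex{} = 0
G(2) = mex{0} = 1
G(3) = mex{0} = 1
G(4) = mex{1} = 0
G(5) = mex{1} = 0
G(6) = mex{0} = 1
G(7) = mex{0,0} = 1
G(8) = mex{1,0} = 2
G(9) = mex{1,1,0} = 2
G(10) = mex{2,1,0} = 3
G(11) = mex{2,0,1,0} = 3
G(12) = mex{3,0,1,0} = 2
G(13) = mex{3,1,0,1} = 2
G(14) = mex{2,1,0,1} = 3
G(15) = mex{2,2,1,0} = 3
G(16) = mex{3,2,1,0} = 4
G(17) = mex{3,3,2,1} = 0
G(18) = mex{4,3,2,1} = 0
G(19) = mex{0,2,3,2} = 1
G(20) = mex{0,2,3,2} = 1

1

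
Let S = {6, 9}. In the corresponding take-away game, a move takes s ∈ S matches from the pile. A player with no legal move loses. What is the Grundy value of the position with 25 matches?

1

G(0) = 0
G(1) = mex{} = 0
G(2) = mex{} = 0
G(3) = mex{} = 0
G(4) = mex{} = 0
G(5) = mex{} = 0
G(6) = mex{0} = 1
G(7) = mex{0} = 1
G(8) = mex{0} = 1
G(9) = mex{0,0} = 1
G(10) = mex{0,0} = 1
G(11) = mex{0,0} = 1
G(12) = mex{1,0} = 2
G(13) = mex{1,0} = 2
G(14) = mex{1,0} = 2
G(15) = mex{1,1} = 0
G(16) = mex{1,1} = 0
G(17) = mex{1,1} = 0
G(18) = mex{2,1} = 0
G(19) = mex{2,1} = 0
G(20) = mex{2,1} = 0
G(21) = mex{0,2} = 1
G(22) = mex{0,2} = 1
G(23) = mex{0,2} = 1
G(24) = mex{0,0} = 1
G(25) = mex{0,0} = 1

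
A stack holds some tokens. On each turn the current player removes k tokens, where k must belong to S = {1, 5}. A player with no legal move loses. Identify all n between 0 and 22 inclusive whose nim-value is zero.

0, 2, 4, 6, 8, 10, 12, 14, 16, 18, 20, 22

G(0) = 0
G(1) = mex{0} = 1
G(2) = mex{1} = 0
G(3) = mex{0} = 1
G(4) = mex{1} = 0
G(5) = mex{0,0} = 1
G(6) = mex{1,1} = 0
G(7) = mex{0,0} = 1
G(8) = mex{1,1} = 0
G(9) = mex{0,0} = 1
G(10) = mex{1,1} = 0
G(11) = mex{0,0} = 1
G(12) = mex{1,1} = 0
G(13) = mex{0,0} = 1
G(14) = mex{1,1} = 0
G(15) = mex{0,0} = 1
G(16) = mex{1,1} = 0
G(17) = mex{0,0} = 1
G(18) = mex{1,1} = 0
G(19) = mex{0,0} = 1
G(20) = mex{1,1} = 0
G(21) = mex{0,0} = 1
G(22) = mex{1,1} = 0
P-positions are exactly the n with G(n) = 0.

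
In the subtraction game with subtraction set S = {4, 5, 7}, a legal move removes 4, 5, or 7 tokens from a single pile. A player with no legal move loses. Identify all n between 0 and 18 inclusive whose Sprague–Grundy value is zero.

0, 1, 2, 3, 11, 12, 13, 14

n :  0  1  2  3  4  5  6  7  8  9 10 11 12 13 14 15 16 17 18
G :  0  0  0  0  1  1  1  1  2  2  2  0  0  0  0  1  1  1  1
P-positions are exactly the n with G(n) = 0.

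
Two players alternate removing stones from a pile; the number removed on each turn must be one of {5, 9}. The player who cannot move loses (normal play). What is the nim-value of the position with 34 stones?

1

n :  0  1  2  3  4  5  6  7  8  9 10 11 12 13 14 15 16 17 18 19 20 21 22 23 24 25 26 27 28 29 30 31 32 33 34
G :  0  0  0  0  0  1  1  1  1  1  2  2  2  2  0  0  0  0  0  1  1  1  1  1  2  2  2  2  0  0  0  0  0  1  1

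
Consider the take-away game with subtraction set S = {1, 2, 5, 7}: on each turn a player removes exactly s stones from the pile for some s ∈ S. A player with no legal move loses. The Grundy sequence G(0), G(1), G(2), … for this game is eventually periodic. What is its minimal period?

3

n :  0  1  2  3  4  5  6  7  8  9 10 11 12 13 14
G :  0  1  2  0  1  2  0  1  2  0  1  2  0  1  2
G(n+3) = G(n) holds for n = 0,…,6 (a full window of length max(S) = 7), so the sequence is purely periodic with period 3.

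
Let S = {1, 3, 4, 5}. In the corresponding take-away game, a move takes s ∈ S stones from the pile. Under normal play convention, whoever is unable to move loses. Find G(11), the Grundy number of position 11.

n :  0  1  2  3  4  5  6  7  8  9 10 11
G :  0  1  0  1  2  3  2  3  0  1  0  1

1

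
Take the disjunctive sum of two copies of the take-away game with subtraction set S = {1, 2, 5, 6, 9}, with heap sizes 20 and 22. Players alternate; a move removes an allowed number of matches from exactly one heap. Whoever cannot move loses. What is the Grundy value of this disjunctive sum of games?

All heaps use S = {1, 2, 5, 6, 9}:
n :  0  1  2  3  4  5  6  7  8  9 10 11 12 13 14 15 16 17 18 19 20 21 22
G :  0  1  2  0  1  2  3  0  1  2  0  1  2  3  0  1  2  0  1  2  3  0  1
Heap A: G(20) = 3.
Heap B: G(22) = 1.
Combined Grundy value = 3 ⊕ 1 = 2.

2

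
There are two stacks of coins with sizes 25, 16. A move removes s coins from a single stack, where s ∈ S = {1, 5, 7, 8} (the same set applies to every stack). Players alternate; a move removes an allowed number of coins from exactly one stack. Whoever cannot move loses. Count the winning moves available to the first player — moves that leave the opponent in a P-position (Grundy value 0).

All stacks use S = {1, 5, 7, 8}:
G(0) = 0
G(1) = mex{0} = 1
G(2) = mex{1} = 0
G(3) = mex{0} = 1
G(4) = mex{1} = 0
G(5) = mex{0,0} = 1
G(6) = mex{1,1} = 0
G(7) = mex{0,0,0} = 1
G(8) = mex{1,1,1,0} = 2
G(9) = mex{2,0,0,1} = 3
G(10) = mex{3,1,1,0} = 2
G(11) = mex{2,0,0,1} = 3
G(12) = mex{3,1,1,0} = 2
G(13) = mex{2,2,0,1} = 3
G(14) = mex{3,3,1,0} = 2
G(15) = mex{2,2,2,1} = 0
G(16) = mex{0,3,3,2} = 1
G(17) = mex{1,2,2,3} = 0
G(18) = mex{0,3,3,2} = 1
G(19) = mex{1,2,2,3} = 0
G(20) = mex{0,0,3,2} = 1
G(21) = mex{1,1,2,3} = 0
G(22) = mex{0,0,0,2} = 1
G(23) = mex{1,1,1,0} = 2
G(24) = mex{2,0,0,1} = 3
G(25) = mex{3,1,1,0} = 2
Stack A: G(25) = 2.
Stack B: G(16) = 1.
Combined Grundy value = 2 ⊕ 1 = 3.
A winning move leaves total XOR = 0, i.e. changes one component's Grundy value g to g ⊕ X where X is the current total.
Stack A: need g' = 2⊕3 = 1. Options: 25−1→G=3, 25−5→G=1, 25−7→G=1, 25−8→G=0. Hits: 2.
Stack B: need g' = 1⊕3 = 2. Options: 16−1→G=0, 16−5→G=3, 16−7→G=3, 16−8→G=2. Hits: 1.

3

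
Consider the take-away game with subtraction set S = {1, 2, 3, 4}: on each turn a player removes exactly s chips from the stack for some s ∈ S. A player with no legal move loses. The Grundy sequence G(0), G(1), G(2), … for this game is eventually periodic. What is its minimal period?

n :  0  1  2  3  4  5  6  7  8  9 10 11 12 13 14
G :  0  1  2  3  4  0  1  2  3  4  0  1  2  3  4
G(n+5) = G(n) holds for n = 0,…,3 (a full window of length max(S) = 4), so the sequence is purely periodic with period 5.

5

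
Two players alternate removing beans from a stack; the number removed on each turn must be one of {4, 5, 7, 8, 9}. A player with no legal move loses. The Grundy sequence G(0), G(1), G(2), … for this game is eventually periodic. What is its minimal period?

G(0) = 0
G(1) = mex{} = 0
G(2) = mex{} = 0
G(3) = mex{} = 0
G(4) = mex{0} = 1
G(5) = mex{0,0} = 1
G(6) = mex{0,0} = 1
G(7) = mex{0,0,0} = 1
G(8) = mex{1,0,0,0} = 2
G(9) = mex{1,1,0,0,0} = 2
G(10) = mex{1,1,0,0,0} = 2
G(11) = mex{1,1,1,0,0} = 2
G(12) = mex{2,1,1,1,0} = 3
G(13) = mex{2,2,1,1,1} = 0
G(14) = mex{2,2,1,1,1} = 0
G(15) = mex{2,2,2,1,1} = 0
G(16) = mex{3,2,2,2,1} = 0
G(17) = mex{0,3,2,2,2} = 1
G(18) = mex{0,0,2,2,2} = 1
G(19) = mex{0,0,3,2,2} = 1
G(20) = mex{0,0,0,3,2} = 1
G(21) = mex{1,0,0,0,3} = 2
G(22) = mex{1,1,0,0,0} = 2
G(23) = mex{1,1,0,0,0} = 2
G(24) = mex{1,1,1,0,0} = 2
G(25) = mex{2,1,1,1,0} = 3
G(26) = mex{2,2,1,1,1} = 0
G(27) = mex{2,2,1,1,1} = 0
G(n+13) = G(n) holds for n = 0,…,8 (a full window of length max(S) = 9), so the sequence is purely periodic with period 13.

13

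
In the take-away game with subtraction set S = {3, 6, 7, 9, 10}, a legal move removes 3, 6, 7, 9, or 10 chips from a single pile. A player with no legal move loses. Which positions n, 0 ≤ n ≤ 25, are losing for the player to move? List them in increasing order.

0, 1, 2, 13, 14, 15

n :  0  1  2  3  4  5  6  7  8  9 10 11 12 13 14 15 16 17 18 19 20 21 22 23 24 25
G :  0  0  0  1  1  1  2  2  2  3  3  3  4  0  0  0  1  1  1  2  2  2  3  3  3  4
P-positions are exactly the n with G(n) = 0.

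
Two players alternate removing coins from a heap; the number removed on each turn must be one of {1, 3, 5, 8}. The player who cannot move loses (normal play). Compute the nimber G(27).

G(0) = 0
G(1) = mex{0} = 1
G(2) = mex{1} = 0
G(3) = mex{0,0} = 1
G(4) = mex{1,1} = 0
G(5) = mex{0,0,0} = 1
G(6) = mex{1,1,1} = 0
G(7) = mex{0,0,0} = 1
G(8) = mex{1,1,1,0} = 2
G(9) = mex{2,0,0,1} = 3
G(10) = mex{3,1,1,0} = 2
G(11) = mex{2,2,0,1} = 3
G(12) = mex{3,3,1,0} = 2
G(13) = mex{2,2,2,1} = 0
G(14) = mex{0,3,3,0} = 1
G(15) = mex{1,2,2,1} = 0
G(16) = mex{0,0,3,2} = 1
G(17) = mex{1,1,2,3} = 0
G(18) = mex{0,0,0,2} = 1
G(19) = mex{1,1,1,3} = 0
G(20) = mex{0,0,0,2} = 1
G(21) = mex{1,1,1,0} = 2
G(22) = mex{2,0,0,1} = 3
G(23) = mex{3,1,1,0} = 2
G(24) = mex{2,2,0,1} = 3
G(25) = mex{3,3,1,0} = 2
G(26) = mex{2,2,2,1} = 0
G(27) = mex{0,3,3,0} = 1

1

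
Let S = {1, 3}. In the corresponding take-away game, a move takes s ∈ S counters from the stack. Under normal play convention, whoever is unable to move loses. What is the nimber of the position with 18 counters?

G(0) = 0
G(1) = mex{0} = 1
G(2) = mex{1} = 0
G(3) = mex{0,0} = 1
G(4) = mex{1,1} = 0
G(5) = mex{0,0} = 1
G(6) = mex{1,1} = 0
G(7) = mex{0,0} = 1
G(8) = mex{1,1} = 0
G(9) = mex{0,0} = 1
G(10) = mex{1,1} = 0
G(11) = mex{0,0} = 1
G(12) = mex{1,1} = 0
G(13) = mex{0,0} = 1
G(14) = mex{1,1} = 0
G(15) = mex{0,0} = 1
G(16) = mex{1,1} = 0
G(17) = mex{0,0} = 1
G(18) = mex{1,1} = 0

0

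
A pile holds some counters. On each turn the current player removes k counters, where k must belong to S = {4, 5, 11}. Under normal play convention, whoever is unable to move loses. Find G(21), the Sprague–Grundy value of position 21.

1

n :  0  1  2  3  4  5  6  7  8  9 10 11 12 13 14 15 16 17 18 19 20 21
G :  0  0  0  0  1  1  1  1  2  0  0  2  3  1  1  3  0  0  0  0  1  1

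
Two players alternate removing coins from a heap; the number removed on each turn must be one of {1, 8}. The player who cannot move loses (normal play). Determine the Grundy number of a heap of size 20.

0

n :  0  1  2  3  4  5  6  7  8  9 10 11 12 13 14 15 16 17 18 19 20
G :  0  1  0  1  0  1  0  1  2  0  1  0  1  0  1  0  1  2  0  1  0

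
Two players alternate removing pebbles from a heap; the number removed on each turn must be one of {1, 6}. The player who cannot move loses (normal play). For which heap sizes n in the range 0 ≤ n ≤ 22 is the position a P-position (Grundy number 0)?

G(0) = 0
G(1) = mex{0} = 1
G(2) = mex{1} = 0
G(3) = mex{0} = 1
G(4) = mex{1} = 0
G(5) = mex{0} = 1
G(6) = mex{1,0} = 2
G(7) = mex{2,1} = 0
G(8) = mex{0,0} = 1
G(9) = mex{1,1} = 0
G(10) = mex{0,0} = 1
G(11) = mex{1,1} = 0
G(12) = mex{0,2} = 1
G(13) = mex{1,0} = 2
G(14) = mex{2,1} = 0
G(15) = mex{0,0} = 1
G(16) = mex{1,1} = 0
G(17) = mex{0,0} = 1
G(18) = mex{1,1} = 0
G(19) = mex{0,2} = 1
G(20) = mex{1,0} = 2
G(21) = mex{2,1} = 0
G(22) = mex{0,0} = 1
P-positions are exactly the n with G(n) = 0.

0, 2, 4, 7, 9, 11, 14, 16, 18, 21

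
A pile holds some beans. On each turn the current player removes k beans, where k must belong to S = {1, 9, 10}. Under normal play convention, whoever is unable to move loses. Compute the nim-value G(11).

G(0) = 0
G(1) = mex{0} = 1
G(2) = mex{1} = 0
G(3) = mex{0} = 1
G(4) = mex{1} = 0
G(5) = mex{0} = 1
G(6) = mex{1} = 0
G(7) = mex{0} = 1
G(8) = mex{1} = 0
G(9) = mex{0,0} = 1
G(10) = mex{1,1,0} = 2
G(11) = mex{2,0,1} = 3

3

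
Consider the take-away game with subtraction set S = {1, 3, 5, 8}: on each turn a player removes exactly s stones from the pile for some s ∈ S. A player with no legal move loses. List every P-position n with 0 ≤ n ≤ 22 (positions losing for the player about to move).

0, 2, 4, 6, 13, 15, 17, 19

n :  0  1  2  3  4  5  6  7  8  9 10 11 12 13 14 15 16 17 18 19 20 21 22
G :  0  1  0  1  0  1  0  1  2  3  2  3  2  0  1  0  1  0  1  0  1  2  3
P-positions are exactly the n with G(n) = 0.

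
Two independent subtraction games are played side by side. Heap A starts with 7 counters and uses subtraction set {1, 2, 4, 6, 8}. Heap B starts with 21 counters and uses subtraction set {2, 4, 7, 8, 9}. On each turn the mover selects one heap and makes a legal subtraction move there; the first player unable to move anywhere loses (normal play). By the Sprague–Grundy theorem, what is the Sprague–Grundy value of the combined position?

6

Heap A, S = {1, 2, 4, 6, 8}:
G(0) = 0
G(1) = mex{0} = 1
G(2) = mex{1,0} = 2
G(3) = mex{2,1} = 0
G(4) = mex{0,2,0} = 1
G(5) = mex{1,0,1} = 2
G(6) = mex{2,1,2,0} = 3
G(7) = mex{3,2,0,1} = 4
G_A(7) = 4.
Heap B, S = {2, 4, 7, 8, 9}:
n :  0  1  2  3  4  5  6  7  8  9 10 11 12 13 14 15 16 17 18 19 20 21
G :  0  0  1  1  2  2  0  3  1  4  2  0  0  1  1  2  2  0  3  1  4  2
G_B(21) = 2.
Combined Grundy value = 4 ⊕ 2 = 6.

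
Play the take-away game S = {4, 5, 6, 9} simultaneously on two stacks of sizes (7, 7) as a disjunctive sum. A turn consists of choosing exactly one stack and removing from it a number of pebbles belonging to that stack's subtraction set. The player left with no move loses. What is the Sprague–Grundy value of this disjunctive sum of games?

All stacks use S = {4, 5, 6, 9}:
n : 0 1 2 3 4 5 6 7
G : 0 0 0 0 1 1 1 1
Stack A: G(7) = 1.
Stack B: G(7) = 1.
Combined Grundy value = 1 ⊕ 1 = 0.

0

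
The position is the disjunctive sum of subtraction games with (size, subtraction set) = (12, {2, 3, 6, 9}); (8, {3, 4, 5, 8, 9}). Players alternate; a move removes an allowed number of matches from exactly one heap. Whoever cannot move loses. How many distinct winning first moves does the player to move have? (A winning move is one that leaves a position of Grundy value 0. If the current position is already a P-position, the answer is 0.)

2

Heap A, S = {2, 3, 6, 9}:
n :  0  1  2  3  4  5  6  7  8  9 10 11 12
G :  0  0  1  1  2  0  3  1  2  2  3  3  0
G_A(12) = 0.
Heap B, S = {3, 4, 5, 8, 9}:
n : 0 1 2 3 4 5 6 7 8
G : 0 0 0 1 1 1 2 2 2
G_B(8) = 2.
Combined Grundy value = 0 ⊕ 2 = 2.
A winning move leaves total XOR = 0, i.e. changes one component's Grundy value g to g ⊕ X where X is the current total.
Heap A: need g' = 0⊕2 = 2. Options: 12−2→G=3, 12−3→G=2, 12−6→G=3, 12−9→G=1. Hits: 1.
Heap B: need g' = 2⊕2 = 0. Options: 8−3→G=1, 8−4→G=1, 8−5→G=1, 8−8→G=0. Hits: 1.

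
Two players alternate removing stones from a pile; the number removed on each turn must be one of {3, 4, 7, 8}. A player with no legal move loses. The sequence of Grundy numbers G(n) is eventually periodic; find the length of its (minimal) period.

11

n :  0  1  2  3  4  5  6  7  8  9 10 11 12 13 14 15 16 17 18 19 20 21 22 23
G :  0  0  0  1  1  1  2  2  2  3  3  0  0  0  1  1  1  2  2  2  3  3  0  0
G(n+11) = G(n) holds for n = 0,…,7 (a full window of length max(S) = 8), so the sequence is purely periodic with period 11.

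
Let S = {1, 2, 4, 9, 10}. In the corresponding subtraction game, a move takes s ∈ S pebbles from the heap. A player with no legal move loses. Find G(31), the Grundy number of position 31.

3

n :  0  1  2  3  4  5  6  7  8  9 10 11 12 13 14 15 16 17 18 19 20 21 22 23 24 25 26 27 28 29 30 31
G :  0  1  2  0  1  2  0  1  2  3  4  0  1  2  0  1  2  0  1  2  3  4  0  1  2  0  1  2  0  1  2  3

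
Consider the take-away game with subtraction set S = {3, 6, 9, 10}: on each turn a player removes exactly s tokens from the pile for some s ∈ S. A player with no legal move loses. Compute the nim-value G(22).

G(0) = 0
G(1) = mex{} = 0
G(2) = mex{} = 0
G(3) = mex{0} = 1
G(4) = mex{0} = 1
G(5) = mex{0} = 1
G(6) = mex{1,0} = 2
G(7) = mex{1,0} = 2
G(8) = mex{1,0} = 2
G(9) = mex{2,1,0} = 3
G(10) = mex{2,1,0,0} = 3
G(11) = mex{2,1,0,0} = 3
G(12) = mex{3,2,1,0} = 4
G(13) = mex{3,2,1,1} = 0
G(14) = mex{3,2,1,1} = 0
G(15) = mex{4,3,2,1} = 0
G(16) = mex{0,3,2,2} = 1
G(17) = mex{0,3,2,2} = 1
G(18) = mex{0,4,3,2} = 1
G(19) = mex{1,0,3,3} = 2
G(20) = mex{1,0,3,3} = 2
G(21) = mex{1,0,4,3} = 2
G(22) = mex{2,1,0,4} = 3

3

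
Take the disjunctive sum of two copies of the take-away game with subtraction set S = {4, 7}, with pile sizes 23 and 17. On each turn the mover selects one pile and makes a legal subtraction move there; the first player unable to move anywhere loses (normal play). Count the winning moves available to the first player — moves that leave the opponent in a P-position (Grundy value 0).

All piles use S = {4, 7}:
n :  0  1  2  3  4  5  6  7  8  9 10 11 12 13 14 15 16 17 18 19 20 21 22 23
G :  0  0  0  0  1  1  1  1  2  2  2  0  0  0  0  1  1  1  1  2  2  2  0  0
Pile A: G(23) = 0.
Pile B: G(17) = 1.
Combined Grundy value = 0 ⊕ 1 = 1.
A winning move leaves total XOR = 0, i.e. changes one component's Grundy value g to g ⊕ X where X is the current total.
Pile A: need g' = 0⊕1 = 1. Options: 23−4→G=2, 23−7→G=1. Hits: 1.
Pile B: need g' = 1⊕1 = 0. Options: 17−4→G=0, 17−7→G=2. Hits: 1.

2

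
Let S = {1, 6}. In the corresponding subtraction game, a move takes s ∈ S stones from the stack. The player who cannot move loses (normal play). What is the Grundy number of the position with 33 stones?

G(0) = 0
G(1) = mex{0} = 1
G(2) = mex{1} = 0
G(3) = mex{0} = 1
G(4) = mex{1} = 0
G(5) = mex{0} = 1
G(6) = mex{1,0} = 2
G(7) = mex{2,1} = 0
G(8) = mex{0,0} = 1
G(9) = mex{1,1} = 0
G(10) = mex{0,0} = 1
G(11) = mex{1,1} = 0
G(12) = mex{0,2} = 1
G(13) = mex{1,0} = 2
G(14) = mex{2,1} = 0
G(15) = mex{0,0} = 1
G(16) = mex{1,1} = 0
G(17) = mex{0,0} = 1
G(18) = mex{1,1} = 0
G(19) = mex{0,2} = 1
G(20) = mex{1,0} = 2
G(21) = mex{2,1} = 0
G(22) = mex{0,0} = 1
G(23) = mex{1,1} = 0
G(24) = mex{0,0} = 1
G(25) = mex{1,1} = 0
G(26) = mex{0,2} = 1
G(27) = mex{1,0} = 2
G(28) = mex{2,1} = 0
G(29) = mex{0,0} = 1
G(30) = mex{1,1} = 0
G(31) = mex{0,0} = 1
G(32) = mex{1,1} = 0
G(33) = mex{0,2} = 1

1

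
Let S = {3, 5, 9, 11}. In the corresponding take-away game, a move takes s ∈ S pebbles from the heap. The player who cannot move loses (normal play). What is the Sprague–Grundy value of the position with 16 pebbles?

n :  0  1  2  3  4  5  6  7  8  9 10 11 12 13 14 15 16
G :  0  0  0  1  1  1  2  2  0  3  3  1  4  2  0  0  0

0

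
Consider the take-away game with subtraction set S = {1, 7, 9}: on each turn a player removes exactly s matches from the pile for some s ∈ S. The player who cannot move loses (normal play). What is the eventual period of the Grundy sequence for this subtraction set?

2

n :  0  1  2  3  4  5  6  7  8  9 10 11 12 13 14
G :  0  1  0  1  0  1  0  1  0  1  0  1  0  1  0
G(n+2) = G(n) holds for n = 0,…,8 (a full window of length max(S) = 9), so the sequence is purely periodic with period 2.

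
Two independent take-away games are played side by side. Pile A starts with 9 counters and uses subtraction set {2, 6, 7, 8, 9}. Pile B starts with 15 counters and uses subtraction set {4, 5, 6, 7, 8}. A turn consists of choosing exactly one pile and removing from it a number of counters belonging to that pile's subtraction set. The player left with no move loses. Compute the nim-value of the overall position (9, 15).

2

Pile A, S = {2, 6, 7, 8, 9}:
n : 0 1 2 3 4 5 6 7 8 9
G : 0 0 1 1 0 0 1 1 2 2
G_A(9) = 2.
Pile B, S = {4, 5, 6, 7, 8}:
n :  0  1  2  3  4  5  6  7  8  9 10 11 12 13 14 15
G :  0  0  0  0  1  1  1  1  2  2  2  2  0  0  0  0
G_B(15) = 0.
Combined Grundy value = 2 ⊕ 0 = 2.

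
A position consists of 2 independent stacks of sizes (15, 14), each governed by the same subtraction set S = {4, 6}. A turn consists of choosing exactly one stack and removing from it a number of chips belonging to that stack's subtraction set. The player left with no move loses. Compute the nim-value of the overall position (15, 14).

All stacks use S = {4, 6}:
n :  0  1  2  3  4  5  6  7  8  9 10 11 12 13 14 15
G :  0  0  0  0  1  1  1  1  2  2  0  0  0  0  1  1
Stack A: G(15) = 1.
Stack B: G(14) = 1.
Combined Grundy value = 1 ⊕ 1 = 0.

0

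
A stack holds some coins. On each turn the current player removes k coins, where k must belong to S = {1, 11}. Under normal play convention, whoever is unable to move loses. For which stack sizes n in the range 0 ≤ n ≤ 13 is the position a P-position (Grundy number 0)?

0, 2, 4, 6, 8, 10, 12

G(0) = 0
G(1) = mex{0} = 1
G(2) = mex{1} = 0
G(3) = mex{0} = 1
G(4) = mex{1} = 0
G(5) = mex{0} = 1
G(6) = mex{1} = 0
G(7) = mex{0} = 1
G(8) = mex{1} = 0
G(9) = mex{0} = 1
G(10) = mex{1} = 0
G(11) = mex{0,0} = 1
G(12) = mex{1,1} = 0
G(13) = mex{0,0} = 1
P-positions are exactly the n with G(n) = 0.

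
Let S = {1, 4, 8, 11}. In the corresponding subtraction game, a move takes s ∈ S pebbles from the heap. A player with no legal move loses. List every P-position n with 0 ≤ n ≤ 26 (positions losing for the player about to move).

G(0) = 0
G(1) = mex{0} = 1
G(2) = mex{1} = 0
G(3) = mex{0} = 1
G(4) = mex{1,0} = 2
G(5) = mex{2,1} = 0
G(6) = mex{0,0} = 1
G(7) = mex{1,1} = 0
G(8) = mex{0,2,0} = 1
G(9) = mex{1,0,1} = 2
G(10) = mex{2,1,0} = 3
G(11) = mex{3,0,1,0} = 2
G(12) = mex{2,1,2,1} = 0
G(13) = mex{0,2,0,0} = 1
G(14) = mex{1,3,1,1} = 0
G(15) = mex{0,2,0,2} = 1
G(16) = mex{1,0,1,0} = 2
G(17) = mex{2,1,2,1} = 0
G(18) = mex{0,0,3,0} = 1
G(19) = mex{1,1,2,1} = 0
G(20) = mex{0,2,0,2} = 1
G(21) = mex{1,0,1,3} = 2
G(22) = mex{2,1,0,2} = 3
G(23) = mex{3,0,1,0} = 2
G(24) = mex{2,1,2,1} = 0
G(25) = mex{0,2,0,0} = 1
G(26) = mex{1,3,1,1} = 0
P-positions are exactly the n with G(n) = 0.

0, 2, 5, 7, 12, 14, 17, 19, 24, 26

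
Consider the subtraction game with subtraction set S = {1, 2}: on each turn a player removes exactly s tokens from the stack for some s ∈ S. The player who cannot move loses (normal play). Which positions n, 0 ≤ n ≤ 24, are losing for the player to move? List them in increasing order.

0, 3, 6, 9, 12, 15, 18, 21, 24

G(0) = 0
G(1) = mex{0} = 1
G(2) = mex{1,0} = 2
G(3) = mex{2,1} = 0
G(4) = mex{0,2} = 1
G(5) = mex{1,0} = 2
G(6) = mex{2,1} = 0
G(7) = mex{0,2} = 1
G(8) = mex{1,0} = 2
G(9) = mex{2,1} = 0
G(10) = mex{0,2} = 1
G(11) = mex{1,0} = 2
G(12) = mex{2,1} = 0
G(13) = mex{0,2} = 1
G(14) = mex{1,0} = 2
G(15) = mex{2,1} = 0
G(16) = mex{0,2} = 1
G(17) = mex{1,0} = 2
G(18) = mex{2,1} = 0
G(19) = mex{0,2} = 1
G(20) = mex{1,0} = 2
G(21) = mex{2,1} = 0
G(22) = mex{0,2} = 1
G(23) = mex{1,0} = 2
G(24) = mex{2,1} = 0
P-positions are exactly the n with G(n) = 0.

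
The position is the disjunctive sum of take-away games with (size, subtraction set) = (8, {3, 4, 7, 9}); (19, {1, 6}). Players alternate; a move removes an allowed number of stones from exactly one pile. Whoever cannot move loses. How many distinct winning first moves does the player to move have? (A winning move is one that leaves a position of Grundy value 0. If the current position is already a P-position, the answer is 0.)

Pile A, S = {3, 4, 7, 9}:
G(0) = 0
G(1) = mex{} = 0
G(2) = mex{} = 0
G(3) = mex{0} = 1
G(4) = mex{0,0} = 1
G(5) = mex{0,0} = 1
G(6) = mex{1,0} = 2
G(7) = mex{1,1,0} = 2
G(8) = mex{1,1,0} = 2
G_A(8) = 2.
Pile B, S = {1, 6}:
n :  0  1  2  3  4  5  6  7  8  9 10 11 12 13 14 15 16 17 18 19
G :  0  1  0  1  0  1  2  0  1  0  1  0  1  2  0  1  0  1  0  1
G_B(19) = 1.
Combined Grundy value = 2 ⊕ 1 = 3.
A winning move leaves total XOR = 0, i.e. changes one component's Grundy value g to g ⊕ X where X is the current total.
Pile A: need g' = 2⊕3 = 1. Options: 8−3→G=1, 8−4→G=1, 8−7→G=0. Hits: 2.
Pile B: need g' = 1⊕3 = 2. Options: 19−1→G=0, 19−6→G=2. Hits: 1.

3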